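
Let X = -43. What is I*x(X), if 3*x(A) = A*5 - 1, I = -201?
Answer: 14472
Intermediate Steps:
x(A) = -1/3 + 5*A/3 (x(A) = (A*5 - 1)/3 = (5*A - 1)/3 = (-1 + 5*A)/3 = -1/3 + 5*A/3)
I*x(X) = -201*(-1/3 + (5/3)*(-43)) = -201*(-1/3 - 215/3) = -201*(-72) = 14472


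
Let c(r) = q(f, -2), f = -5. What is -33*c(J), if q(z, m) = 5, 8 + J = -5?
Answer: -165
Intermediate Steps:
J = -13 (J = -8 - 5 = -13)
c(r) = 5
-33*c(J) = -33*5 = -165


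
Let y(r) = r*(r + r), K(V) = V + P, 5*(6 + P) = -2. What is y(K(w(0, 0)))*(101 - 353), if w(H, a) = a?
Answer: -516096/25 ≈ -20644.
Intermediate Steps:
P = -32/5 (P = -6 + (1/5)*(-2) = -6 - 2/5 = -32/5 ≈ -6.4000)
K(V) = -32/5 + V (K(V) = V - 32/5 = -32/5 + V)
y(r) = 2*r**2 (y(r) = r*(2*r) = 2*r**2)
y(K(w(0, 0)))*(101 - 353) = (2*(-32/5 + 0)**2)*(101 - 353) = (2*(-32/5)**2)*(-252) = (2*(1024/25))*(-252) = (2048/25)*(-252) = -516096/25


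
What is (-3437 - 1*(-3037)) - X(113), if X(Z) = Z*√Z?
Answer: -400 - 113*√113 ≈ -1601.2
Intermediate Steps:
X(Z) = Z^(3/2)
(-3437 - 1*(-3037)) - X(113) = (-3437 - 1*(-3037)) - 113^(3/2) = (-3437 + 3037) - 113*√113 = -400 - 113*√113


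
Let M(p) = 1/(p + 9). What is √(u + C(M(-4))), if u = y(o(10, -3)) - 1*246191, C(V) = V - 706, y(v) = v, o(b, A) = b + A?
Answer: 3*I*√685805/5 ≈ 496.88*I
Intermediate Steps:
o(b, A) = A + b
M(p) = 1/(9 + p)
C(V) = -706 + V
u = -246184 (u = (-3 + 10) - 1*246191 = 7 - 246191 = -246184)
√(u + C(M(-4))) = √(-246184 + (-706 + 1/(9 - 4))) = √(-246184 + (-706 + 1/5)) = √(-246184 + (-706 + ⅕)) = √(-246184 - 3529/5) = √(-1234449/5) = 3*I*√685805/5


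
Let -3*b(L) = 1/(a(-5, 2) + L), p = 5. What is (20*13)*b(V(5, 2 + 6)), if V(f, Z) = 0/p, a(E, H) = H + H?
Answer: -65/3 ≈ -21.667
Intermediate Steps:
a(E, H) = 2*H
V(f, Z) = 0 (V(f, Z) = 0/5 = 0*(⅕) = 0)
b(L) = -1/(3*(4 + L)) (b(L) = -1/(3*(2*2 + L)) = -1/(3*(4 + L)))
(20*13)*b(V(5, 2 + 6)) = (20*13)*(-1/(12 + 3*0)) = 260*(-1/(12 + 0)) = 260*(-1/12) = -65/3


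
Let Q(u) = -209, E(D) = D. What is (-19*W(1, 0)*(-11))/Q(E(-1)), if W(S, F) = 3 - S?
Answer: -2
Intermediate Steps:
(-19*W(1, 0)*(-11))/Q(E(-1)) = (-19*(3 - 1*1)*(-11))/(-209) = (-19*(3 - 1)*(-11))*(-1/209) = (-19*2*(-11))*(-1/209) = -38*(-11)*(-1/209) = 418*(-1/209) = -2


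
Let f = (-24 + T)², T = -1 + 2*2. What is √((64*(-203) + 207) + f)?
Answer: 2*I*√3086 ≈ 111.1*I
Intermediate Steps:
T = 3 (T = -1 + 4 = 3)
f = 441 (f = (-24 + 3)² = (-21)² = 441)
√((64*(-203) + 207) + f) = √((64*(-203) + 207) + 441) = √((-12992 + 207) + 441) = √(-12785 + 441) = √(-12344) = 2*I*√3086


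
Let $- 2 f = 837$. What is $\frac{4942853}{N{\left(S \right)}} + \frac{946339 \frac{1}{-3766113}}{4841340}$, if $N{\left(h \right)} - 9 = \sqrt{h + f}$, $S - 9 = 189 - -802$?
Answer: $- \frac{17826567901531419209}{200563368625620} + \frac{4942853 \sqrt{2326}}{1001} \approx 1.4927 \cdot 10^{5}$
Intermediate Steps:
$f = - \frac{837}{2}$ ($f = \left(- \frac{1}{2}\right) 837 = - \frac{837}{2} \approx -418.5$)
$S = 1000$ ($S = 9 + \left(189 - -802\right) = 9 + \left(189 + 802\right) = 9 + 991 = 1000$)
$N{\left(h \right)} = 9 + \sqrt{- \frac{837}{2} + h}$ ($N{\left(h \right)} = 9 + \sqrt{h - \frac{837}{2}} = 9 + \sqrt{- \frac{837}{2} + h}$)
$\frac{4942853}{N{\left(S \right)}} + \frac{946339 \frac{1}{-3766113}}{4841340} = \frac{4942853}{9 + \frac{\sqrt{-1674 + 4 \cdot 1000}}{2}} + \frac{946339 \frac{1}{-3766113}}{4841340} = \frac{4942853}{9 + \frac{\sqrt{-1674 + 4000}}{2}} + 946339 \left(- \frac{1}{3766113}\right) \frac{1}{4841340} = \frac{4942853}{9 + \frac{\sqrt{2326}}{2}} - \frac{946339}{18233033511420} = - \frac{946339}{18233033511420} + \frac{4942853}{9 + \frac{\sqrt{2326}}{2}}$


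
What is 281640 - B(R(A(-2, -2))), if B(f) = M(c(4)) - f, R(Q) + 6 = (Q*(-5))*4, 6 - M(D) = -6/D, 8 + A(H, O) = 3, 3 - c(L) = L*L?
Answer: 3662470/13 ≈ 2.8173e+5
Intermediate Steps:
c(L) = 3 - L² (c(L) = 3 - L*L = 3 - L²)
A(H, O) = -5 (A(H, O) = -8 + 3 = -5)
M(D) = 6 + 6/D (M(D) = 6 - (-6)/D = 6 + 6/D)
R(Q) = -6 - 20*Q (R(Q) = -6 + (Q*(-5))*4 = -6 - 5*Q*4 = -6 - 20*Q)
B(f) = 72/13 - f (B(f) = (6 + 6/(3 - 1*4²)) - f = (6 + 6/(3 - 1*16)) - f = (6 + 6/(3 - 16)) - f = (6 + 6/(-13)) - f = (6 + 6*(-1/13)) - f = (6 - 6/13) - f = 72/13 - f)
281640 - B(R(A(-2, -2))) = 281640 - (72/13 - (-6 - 20*(-5))) = 281640 - (72/13 - (-6 + 100)) = 281640 - (72/13 - 1*94) = 281640 - (72/13 - 94) = 281640 - 1*(-1150/13) = 281640 + 1150/13 = 3662470/13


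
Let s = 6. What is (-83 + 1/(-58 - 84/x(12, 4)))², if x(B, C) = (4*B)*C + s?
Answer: 25618243249/3717184 ≈ 6891.8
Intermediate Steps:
x(B, C) = 6 + 4*B*C (x(B, C) = (4*B)*C + 6 = 4*B*C + 6 = 6 + 4*B*C)
(-83 + 1/(-58 - 84/x(12, 4)))² = (-83 + 1/(-58 - 84/(6 + 4*12*4)))² = (-83 + 1/(-58 - 84/(6 + 192)))² = (-83 + 1/(-58 - 84/198))² = (-83 + 1/(-58 - 84*1/198))² = (-83 + 1/(-58 - 14/33))² = (-83 + 1/(-1928/33))² = (-83 - 33/1928)² = (-160057/1928)² = 25618243249/3717184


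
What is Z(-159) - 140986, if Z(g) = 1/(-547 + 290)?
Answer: -36233403/257 ≈ -1.4099e+5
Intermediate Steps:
Z(g) = -1/257 (Z(g) = 1/(-257) = -1/257)
Z(-159) - 140986 = -1/257 - 140986 = -36233403/257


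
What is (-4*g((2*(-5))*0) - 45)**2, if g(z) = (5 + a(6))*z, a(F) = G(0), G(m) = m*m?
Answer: 2025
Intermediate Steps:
G(m) = m**2
a(F) = 0 (a(F) = 0**2 = 0)
g(z) = 5*z (g(z) = (5 + 0)*z = 5*z)
(-4*g((2*(-5))*0) - 45)**2 = (-20*(2*(-5))*0 - 45)**2 = (-20*(-10*0) - 45)**2 = (-20*0 - 45)**2 = (-4*0 - 45)**2 = (0 - 45)**2 = (-45)**2 = 2025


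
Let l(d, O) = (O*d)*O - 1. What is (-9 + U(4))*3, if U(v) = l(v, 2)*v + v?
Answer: 165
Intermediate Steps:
l(d, O) = -1 + d*O² (l(d, O) = d*O² - 1 = -1 + d*O²)
U(v) = v + v*(-1 + 4*v) (U(v) = (-1 + v*2²)*v + v = (-1 + v*4)*v + v = (-1 + 4*v)*v + v = v*(-1 + 4*v) + v = v + v*(-1 + 4*v))
(-9 + U(4))*3 = (-9 + 4*4²)*3 = (-9 + 4*16)*3 = (-9 + 64)*3 = 55*3 = 165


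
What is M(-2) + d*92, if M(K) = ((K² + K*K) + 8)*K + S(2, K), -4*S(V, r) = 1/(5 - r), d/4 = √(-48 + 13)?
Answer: -897/28 + 368*I*√35 ≈ -32.036 + 2177.1*I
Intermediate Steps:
d = 4*I*√35 (d = 4*√(-48 + 13) = 4*√(-35) = 4*(I*√35) = 4*I*√35 ≈ 23.664*I)
S(V, r) = -1/(4*(5 - r))
M(K) = 1/(4*(-5 + K)) + K*(8 + 2*K²) (M(K) = ((K² + K*K) + 8)*K + 1/(4*(-5 + K)) = ((K² + K²) + 8)*K + 1/(4*(-5 + K)) = (2*K² + 8)*K + 1/(4*(-5 + K)) = (8 + 2*K²)*K + 1/(4*(-5 + K)) = K*(8 + 2*K²) + 1/(4*(-5 + K)) = 1/(4*(-5 + K)) + K*(8 + 2*K²))
M(-2) + d*92 = (1 + 8*(-2)*(-5 - 2)*(4 + (-2)²))/(4*(-5 - 2)) + (4*I*√35)*92 = (¼)*(1 + 8*(-2)*(-7)*(4 + 4))/(-7) + 368*I*√35 = (¼)*(-⅐)*(1 + 8*(-2)*(-7)*8) + 368*I*√35 = (¼)*(-⅐)*(1 + 896) + 368*I*√35 = (¼)*(-⅐)*897 + 368*I*√35 = -897/28 + 368*I*√35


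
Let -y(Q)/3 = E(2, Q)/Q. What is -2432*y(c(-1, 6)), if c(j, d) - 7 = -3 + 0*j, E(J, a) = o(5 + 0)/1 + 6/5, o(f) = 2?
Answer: 29184/5 ≈ 5836.8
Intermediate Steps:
E(J, a) = 16/5 (E(J, a) = 2/1 + 6/5 = 2*1 + 6*(1/5) = 2 + 6/5 = 16/5)
c(j, d) = 4 (c(j, d) = 7 + (-3 + 0*j) = 7 + (-3 + 0) = 7 - 3 = 4)
y(Q) = -48/(5*Q)
-2432*y(c(-1, 6)) = -(-116736)/(5*4) = -2432*(-12/5) = 29184/5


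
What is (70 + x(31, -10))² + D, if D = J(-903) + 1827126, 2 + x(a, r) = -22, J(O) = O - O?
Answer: 1829242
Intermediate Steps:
J(O) = 0
x(a, r) = -24 (x(a, r) = -2 - 22 = -24)
D = 1827126 (D = 0 + 1827126 = 1827126)
(70 + x(31, -10))² + D = (70 - 24)² + 1827126 = 46² + 1827126 = 2116 + 1827126 = 1829242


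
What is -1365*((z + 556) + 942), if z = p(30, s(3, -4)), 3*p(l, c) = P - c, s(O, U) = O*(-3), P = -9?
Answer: -2044770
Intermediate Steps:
s(O, U) = -3*O
p(l, c) = -3 - c/3 (p(l, c) = (-9 - c)/3 = -3 - c/3)
z = 0 (z = -3 - (-1)*3 = -3 - ⅓*(-9) = -3 + 3 = 0)
-1365*((z + 556) + 942) = -1365*((0 + 556) + 942) = -1365*(556 + 942) = -1365*1498 = -2044770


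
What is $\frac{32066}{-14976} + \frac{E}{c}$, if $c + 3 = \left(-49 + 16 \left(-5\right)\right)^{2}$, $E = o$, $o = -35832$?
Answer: $- \frac{89177845}{20764224} \approx -4.2948$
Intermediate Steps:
$E = -35832$
$c = 16638$ ($c = -3 + \left(-49 + 16 \left(-5\right)\right)^{2} = -3 + \left(-49 - 80\right)^{2} = -3 + \left(-129\right)^{2} = -3 + 16641 = 16638$)
$\frac{32066}{-14976} + \frac{E}{c} = \frac{32066}{-14976} - \frac{35832}{16638} = 32066 \left(- \frac{1}{14976}\right) - \frac{5972}{2773} = - \frac{16033}{7488} - \frac{5972}{2773} = - \frac{89177845}{20764224}$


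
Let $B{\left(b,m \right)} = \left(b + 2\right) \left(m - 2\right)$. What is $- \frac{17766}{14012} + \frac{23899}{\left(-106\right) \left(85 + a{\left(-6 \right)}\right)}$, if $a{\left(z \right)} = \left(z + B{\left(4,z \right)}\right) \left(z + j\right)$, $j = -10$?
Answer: $- \frac{265253224}{176190391} \approx -1.5055$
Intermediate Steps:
$B{\left(b,m \right)} = \left(-2 + m\right) \left(2 + b\right)$ ($B{\left(b,m \right)} = \left(2 + b\right) \left(-2 + m\right) = \left(-2 + m\right) \left(2 + b\right)$)
$a{\left(z \right)} = \left(-12 + 7 z\right) \left(-10 + z\right)$ ($a{\left(z \right)} = \left(z + \left(-4 - 8 + 2 z + 4 z\right)\right) \left(z - 10\right) = \left(z + \left(-4 - 8 + 2 z + 4 z\right)\right) \left(-10 + z\right) = \left(z + \left(-12 + 6 z\right)\right) \left(-10 + z\right) = \left(-12 + 7 z\right) \left(-10 + z\right)$)
$- \frac{17766}{14012} + \frac{23899}{\left(-106\right) \left(85 + a{\left(-6 \right)}\right)} = - \frac{17766}{14012} + \frac{23899}{\left(-106\right) \left(85 + \left(120 - -492 + 7 \left(-6\right)^{2}\right)\right)} = \left(-17766\right) \frac{1}{14012} + \frac{23899}{\left(-106\right) \left(85 + \left(120 + 492 + 7 \cdot 36\right)\right)} = - \frac{8883}{7006} + \frac{23899}{\left(-106\right) \left(85 + \left(120 + 492 + 252\right)\right)} = - \frac{8883}{7006} + \frac{23899}{\left(-106\right) \left(85 + 864\right)} = - \frac{8883}{7006} + \frac{23899}{\left(-106\right) 949} = - \frac{8883}{7006} + \frac{23899}{-100594} = - \frac{8883}{7006} + 23899 \left(- \frac{1}{100594}\right) = - \frac{8883}{7006} - \frac{23899}{100594} = - \frac{265253224}{176190391}$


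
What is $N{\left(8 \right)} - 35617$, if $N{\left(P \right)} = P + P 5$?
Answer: $-35569$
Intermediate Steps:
$N{\left(P \right)} = 6 P$ ($N{\left(P \right)} = P + 5 P = 6 P$)
$N{\left(8 \right)} - 35617 = 6 \cdot 8 - 35617 = 48 - 35617 = -35569$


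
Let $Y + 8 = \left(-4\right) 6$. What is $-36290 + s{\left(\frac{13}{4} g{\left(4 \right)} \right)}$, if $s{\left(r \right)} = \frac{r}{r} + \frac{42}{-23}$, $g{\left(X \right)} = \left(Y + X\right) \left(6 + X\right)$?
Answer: $- \frac{834689}{23} \approx -36291.0$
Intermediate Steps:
$Y = -32$ ($Y = -8 - 24 = -32$)
$g{\left(X \right)} = \left(-32 + X\right) \left(6 + X\right)$
$s{\left(r \right)} = - \frac{19}{23}$ ($s{\left(r \right)} = 1 + 42 \left(- \frac{1}{23}\right) = 1 - \frac{42}{23} = - \frac{19}{23}$)
$-36290 + s{\left(\frac{13}{4} g{\left(4 \right)} \right)} = -36290 - \frac{19}{23} = - \frac{834689}{23}$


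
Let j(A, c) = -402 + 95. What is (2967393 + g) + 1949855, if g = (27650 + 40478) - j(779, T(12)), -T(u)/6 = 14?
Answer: 4985683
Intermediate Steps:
T(u) = -84 (T(u) = -6*14 = -84)
j(A, c) = -307
g = 68435 (g = (27650 + 40478) - 1*(-307) = 68128 + 307 = 68435)
(2967393 + g) + 1949855 = (2967393 + 68435) + 1949855 = 3035828 + 1949855 = 4985683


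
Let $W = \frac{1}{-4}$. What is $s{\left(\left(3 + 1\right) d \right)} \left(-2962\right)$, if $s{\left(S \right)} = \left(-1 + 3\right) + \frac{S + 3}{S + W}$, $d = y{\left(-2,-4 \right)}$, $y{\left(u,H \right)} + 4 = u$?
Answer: $- \frac{823436}{97} \approx -8489.0$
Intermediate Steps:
$y{\left(u,H \right)} = -4 + u$
$d = -6$ ($d = -4 - 2 = -6$)
$W = - \frac{1}{4} \approx -0.25$
$s{\left(S \right)} = 2 + \frac{3 + S}{- \frac{1}{4} + S}$ ($s{\left(S \right)} = \left(-1 + 3\right) + \frac{S + 3}{S - \frac{1}{4}} = 2 + \frac{3 + S}{- \frac{1}{4} + S}$)
$s{\left(\left(3 + 1\right) d \right)} \left(-2962\right) = \frac{2 \left(5 + 6 \left(3 + 1\right) \left(-6\right)\right)}{-1 + 4 \left(3 + 1\right) \left(-6\right)} \left(-2962\right) = \frac{2 \left(5 + 6 \cdot 4 \left(-6\right)\right)}{-1 + 4 \cdot 4 \left(-6\right)} \left(-2962\right) = \frac{2 \left(5 + 6 \left(-24\right)\right)}{-1 + 4 \left(-24\right)} \left(-2962\right) = \frac{2 \left(5 - 144\right)}{-1 - 96} \left(-2962\right) = 2 \frac{1}{-97} \left(-139\right) \left(-2962\right) = 2 \left(- \frac{1}{97}\right) \left(-139\right) \left(-2962\right) = \frac{278}{97} \left(-2962\right) = - \frac{823436}{97}$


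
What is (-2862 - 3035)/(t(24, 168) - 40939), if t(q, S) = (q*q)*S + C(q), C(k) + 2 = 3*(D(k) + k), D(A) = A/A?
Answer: -5897/55902 ≈ -0.10549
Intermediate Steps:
D(A) = 1
C(k) = 1 + 3*k (C(k) = -2 + 3*(1 + k) = -2 + (3 + 3*k) = 1 + 3*k)
t(q, S) = 1 + 3*q + S*q**2 (t(q, S) = (q*q)*S + (1 + 3*q) = q**2*S + (1 + 3*q) = S*q**2 + (1 + 3*q) = 1 + 3*q + S*q**2)
(-2862 - 3035)/(t(24, 168) - 40939) = (-2862 - 3035)/((1 + 3*24 + 168*24**2) - 40939) = -5897/((1 + 72 + 168*576) - 40939) = -5897/((1 + 72 + 96768) - 40939) = -5897/(96841 - 40939) = -5897/55902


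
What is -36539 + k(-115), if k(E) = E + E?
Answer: -36769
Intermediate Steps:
k(E) = 2*E
-36539 + k(-115) = -36539 + 2*(-115) = -36539 - 230 = -36769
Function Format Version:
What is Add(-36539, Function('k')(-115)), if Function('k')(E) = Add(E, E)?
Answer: -36769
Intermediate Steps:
Function('k')(E) = Mul(2, E)
Add(-36539, Function('k')(-115)) = Add(-36539, Mul(2, -115)) = Add(-36539, -230) = -36769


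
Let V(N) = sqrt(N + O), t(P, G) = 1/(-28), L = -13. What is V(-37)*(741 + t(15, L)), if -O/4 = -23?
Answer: 20747*sqrt(55)/28 ≈ 5495.1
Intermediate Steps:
O = 92 (O = -4*(-23) = 92)
t(P, G) = -1/28
V(N) = sqrt(92 + N) (V(N) = sqrt(N + 92) = sqrt(92 + N))
V(-37)*(741 + t(15, L)) = sqrt(92 - 37)*(741 - 1/28) = sqrt(55)*(20747/28) = 20747*sqrt(55)/28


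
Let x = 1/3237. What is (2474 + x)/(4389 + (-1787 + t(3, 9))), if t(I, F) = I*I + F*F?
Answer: 8008339/8714004 ≈ 0.91902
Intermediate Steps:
t(I, F) = F**2 + I**2 (t(I, F) = I**2 + F**2 = F**2 + I**2)
x = 1/3237 ≈ 0.00030893
(2474 + x)/(4389 + (-1787 + t(3, 9))) = (2474 + 1/3237)/(4389 + (-1787 + (9**2 + 3**2))) = 8008339/(3237*(4389 + (-1787 + (81 + 9)))) = 8008339/(3237*(4389 + (-1787 + 90))) = 8008339/(3237*(4389 - 1697)) = (8008339/3237)/2692 = (8008339/3237)*(1/2692) = 8008339/8714004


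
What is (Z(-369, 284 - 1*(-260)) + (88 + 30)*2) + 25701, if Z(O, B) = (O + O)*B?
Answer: -375535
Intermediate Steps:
Z(O, B) = 2*B*O (Z(O, B) = (2*O)*B = 2*B*O)
(Z(-369, 284 - 1*(-260)) + (88 + 30)*2) + 25701 = (2*(284 - 1*(-260))*(-369) + (88 + 30)*2) + 25701 = (2*(284 + 260)*(-369) + 118*2) + 25701 = (2*544*(-369) + 236) + 25701 = (-401472 + 236) + 25701 = -401236 + 25701 = -375535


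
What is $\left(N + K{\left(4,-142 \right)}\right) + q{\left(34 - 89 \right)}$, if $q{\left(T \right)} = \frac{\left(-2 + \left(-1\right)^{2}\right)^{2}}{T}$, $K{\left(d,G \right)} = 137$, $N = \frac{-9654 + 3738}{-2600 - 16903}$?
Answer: $\frac{4462454}{32505} \approx 137.29$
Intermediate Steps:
$N = \frac{1972}{6501}$ ($N = - \frac{5916}{-19503} = \left(-5916\right) \left(- \frac{1}{19503}\right) = \frac{1972}{6501} \approx 0.30334$)
$q{\left(T \right)} = \frac{1}{T}$ ($q{\left(T \right)} = \frac{\left(-2 + 1\right)^{2}}{T} = \frac{\left(-1\right)^{2}}{T} = 1 \frac{1}{T} = \frac{1}{T}$)
$\left(N + K{\left(4,-142 \right)}\right) + q{\left(34 - 89 \right)} = \left(\frac{1972}{6501} + 137\right) + \frac{1}{34 - 89} = \frac{892609}{6501} + \frac{1}{34 - 89} = \frac{892609}{6501} + \frac{1}{-55} = \frac{892609}{6501} - \frac{1}{55} = \frac{4462454}{32505}$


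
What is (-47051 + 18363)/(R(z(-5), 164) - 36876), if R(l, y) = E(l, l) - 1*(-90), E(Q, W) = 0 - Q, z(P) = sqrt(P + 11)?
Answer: 175886128/225534965 - 14344*sqrt(6)/676604895 ≈ 0.77981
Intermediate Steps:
z(P) = sqrt(11 + P)
E(Q, W) = -Q
R(l, y) = 90 - l (R(l, y) = -l - 1*(-90) = -l + 90 = 90 - l)
(-47051 + 18363)/(R(z(-5), 164) - 36876) = (-47051 + 18363)/((90 - sqrt(11 - 5)) - 36876) = -28688/((90 - sqrt(6)) - 36876) = -28688/(-36786 - sqrt(6))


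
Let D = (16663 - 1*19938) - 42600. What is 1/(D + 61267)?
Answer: 1/15392 ≈ 6.4969e-5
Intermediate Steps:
D = -45875 (D = (16663 - 19938) - 42600 = -3275 - 42600 = -45875)
1/(D + 61267) = 1/(-45875 + 61267) = 1/15392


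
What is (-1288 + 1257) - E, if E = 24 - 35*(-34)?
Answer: -1245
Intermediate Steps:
E = 1214 (E = 24 + 1190 = 1214)
(-1288 + 1257) - E = (-1288 + 1257) - 1*1214 = -31 - 1214 = -1245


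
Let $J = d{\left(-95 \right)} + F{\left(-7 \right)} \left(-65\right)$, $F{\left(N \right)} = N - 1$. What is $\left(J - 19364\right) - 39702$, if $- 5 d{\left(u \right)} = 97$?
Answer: $- \frac{292827}{5} \approx -58565.0$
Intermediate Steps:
$F{\left(N \right)} = -1 + N$ ($F{\left(N \right)} = N - 1 = -1 + N$)
$d{\left(u \right)} = - \frac{97}{5}$ ($d{\left(u \right)} = \left(- \frac{1}{5}\right) 97 = - \frac{97}{5}$)
$J = \frac{2503}{5}$ ($J = - \frac{97}{5} + \left(-1 - 7\right) \left(-65\right) = - \frac{97}{5} - -520 = - \frac{97}{5} + 520 = \frac{2503}{5} \approx 500.6$)
$\left(J - 19364\right) - 39702 = \left(\frac{2503}{5} - 19364\right) - 39702 = - \frac{94317}{5} - 39702 = - \frac{292827}{5}$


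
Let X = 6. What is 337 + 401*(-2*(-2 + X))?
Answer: -2871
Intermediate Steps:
337 + 401*(-2*(-2 + X)) = 337 + 401*(-2*(-2 + 6)) = 337 + 401*(-2*4) = 337 + 401*(-8) = 337 - 3208 = -2871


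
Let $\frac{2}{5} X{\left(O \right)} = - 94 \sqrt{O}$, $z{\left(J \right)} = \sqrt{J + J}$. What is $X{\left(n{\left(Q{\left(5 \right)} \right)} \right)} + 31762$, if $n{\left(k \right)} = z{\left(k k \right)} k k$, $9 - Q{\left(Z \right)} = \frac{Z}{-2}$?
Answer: $31762 - \frac{5405 \cdot 2^{\frac{3}{4}} \sqrt{23}}{4} \approx 20863.0$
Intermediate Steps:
$Q{\left(Z \right)} = 9 + \frac{Z}{2}$ ($Q{\left(Z \right)} = 9 - \frac{Z}{-2} = 9 - Z \left(- \frac{1}{2}\right) = 9 - - \frac{Z}{2} = 9 + \frac{Z}{2}$)
$z{\left(J \right)} = \sqrt{2} \sqrt{J}$ ($z{\left(J \right)} = \sqrt{2 J} = \sqrt{2} \sqrt{J}$)
$n{\left(k \right)} = \sqrt{2} k^{2} \sqrt{k^{2}}$ ($n{\left(k \right)} = \sqrt{2} \sqrt{k k} k k = \sqrt{2} \sqrt{k^{2}} k k = k \sqrt{2} \sqrt{k^{2}} k = \sqrt{2} k^{2} \sqrt{k^{2}}$)
$X{\left(O \right)} = - 235 \sqrt{O}$ ($X{\left(O \right)} = \frac{5 \left(- 94 \sqrt{O}\right)}{2} = - 235 \sqrt{O}$)
$X{\left(n{\left(Q{\left(5 \right)} \right)} \right)} + 31762 = - 235 \sqrt{\sqrt{2} \left(9 + \frac{1}{2} \cdot 5\right)^{2} \sqrt{\left(9 + \frac{1}{2} \cdot 5\right)^{2}}} + 31762 = - 235 \sqrt{\sqrt{2} \left(9 + \frac{5}{2}\right)^{2} \sqrt{\left(9 + \frac{5}{2}\right)^{2}}} + 31762 = - 235 \sqrt{\sqrt{2} \left(\frac{23}{2}\right)^{2} \sqrt{\left(\frac{23}{2}\right)^{2}}} + 31762 = - 235 \sqrt{\sqrt{2} \cdot \frac{529}{4} \sqrt{\frac{529}{4}}} + 31762 = - 235 \sqrt{\sqrt{2} \cdot \frac{529}{4} \cdot \frac{23}{2}} + 31762 = - 235 \sqrt{\frac{12167 \sqrt{2}}{8}} + 31762 = - 235 \frac{23 \sqrt[4]{2} \sqrt{46}}{4} + 31762 = - \frac{5405 \cdot 2^{\frac{3}{4}} \sqrt{23}}{4} + 31762 = 31762 - \frac{5405 \cdot 2^{\frac{3}{4}} \sqrt{23}}{4}$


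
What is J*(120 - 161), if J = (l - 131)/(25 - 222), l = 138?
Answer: 287/197 ≈ 1.4569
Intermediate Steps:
J = -7/197 (J = (138 - 131)/(25 - 222) = 7/(-197) = 7*(-1/197) = -7/197 ≈ -0.035533)
J*(120 - 161) = -7*(120 - 161)/197 = -7/197*(-41) = 287/197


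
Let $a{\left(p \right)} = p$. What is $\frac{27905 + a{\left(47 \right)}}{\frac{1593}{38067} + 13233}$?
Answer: $\frac{88670732}{41978517} \approx 2.1123$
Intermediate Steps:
$\frac{27905 + a{\left(47 \right)}}{\frac{1593}{38067} + 13233} = \frac{27905 + 47}{\frac{1593}{38067} + 13233} = \frac{27952}{1593 \cdot \frac{1}{38067} + 13233} = \frac{27952}{\frac{531}{12689} + 13233} = \frac{27952}{\frac{167914068}{12689}} = 27952 \cdot \frac{12689}{167914068} = \frac{88670732}{41978517}$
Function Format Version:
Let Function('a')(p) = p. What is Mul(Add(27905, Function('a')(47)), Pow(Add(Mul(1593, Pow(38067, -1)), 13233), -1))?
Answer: Rational(88670732, 41978517) ≈ 2.1123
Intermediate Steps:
Mul(Add(27905, Function('a')(47)), Pow(Add(Mul(1593, Pow(38067, -1)), 13233), -1)) = Mul(Add(27905, 47), Pow(Add(Mul(1593, Pow(38067, -1)), 13233), -1)) = Mul(27952, Pow(Add(Mul(1593, Rational(1, 38067)), 13233), -1)) = Mul(27952, Pow(Add(Rational(531, 12689), 13233), -1)) = Mul(27952, Pow(Rational(167914068, 12689), -1)) = Mul(27952, Rational(12689, 167914068)) = Rational(88670732, 41978517)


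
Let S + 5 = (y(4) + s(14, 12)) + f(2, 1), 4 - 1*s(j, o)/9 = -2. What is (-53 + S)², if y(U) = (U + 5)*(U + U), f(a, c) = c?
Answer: 4761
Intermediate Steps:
y(U) = 2*U*(5 + U) (y(U) = (5 + U)*(2*U) = 2*U*(5 + U))
s(j, o) = 54 (s(j, o) = 36 - 9*(-2) = 36 + 18 = 54)
S = 122 (S = -5 + ((2*4*(5 + 4) + 54) + 1) = -5 + ((2*4*9 + 54) + 1) = -5 + ((72 + 54) + 1) = -5 + (126 + 1) = -5 + 127 = 122)
(-53 + S)² = (-53 + 122)² = 69² = 4761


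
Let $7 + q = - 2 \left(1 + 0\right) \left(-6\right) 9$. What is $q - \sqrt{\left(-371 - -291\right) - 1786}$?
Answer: $101 - i \sqrt{1866} \approx 101.0 - 43.197 i$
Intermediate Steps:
$q = 101$ ($q = -7 + - 2 \left(1 + 0\right) \left(-6\right) 9 = -7 + \left(-2\right) 1 \left(-6\right) 9 = -7 + \left(-2\right) \left(-6\right) 9 = -7 + 12 \cdot 9 = -7 + 108 = 101$)
$q - \sqrt{\left(-371 - -291\right) - 1786} = 101 - \sqrt{\left(-371 - -291\right) - 1786} = 101 - \sqrt{\left(-371 + 291\right) - 1786} = 101 - \sqrt{-80 - 1786} = 101 - \sqrt{-1866} = 101 - i \sqrt{1866}$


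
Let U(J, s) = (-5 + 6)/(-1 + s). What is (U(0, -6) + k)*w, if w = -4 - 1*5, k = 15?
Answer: -936/7 ≈ -133.71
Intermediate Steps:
w = -9 (w = -4 - 5 = -9)
U(J, s) = 1/(-1 + s)
(U(0, -6) + k)*w = (1/(-1 - 6) + 15)*(-9) = (1/(-7) + 15)*(-9) = (-1/7 + 15)*(-9) = (104/7)*(-9) = -936/7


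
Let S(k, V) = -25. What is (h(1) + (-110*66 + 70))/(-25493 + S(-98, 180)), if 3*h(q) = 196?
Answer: 10687/38277 ≈ 0.27920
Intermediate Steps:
h(q) = 196/3 (h(q) = (⅓)*196 = 196/3)
(h(1) + (-110*66 + 70))/(-25493 + S(-98, 180)) = (196/3 + (-110*66 + 70))/(-25493 - 25) = (196/3 + (-7260 + 70))/(-25518) = (196/3 - 7190)*(-1/25518) = -21374/3*(-1/25518) = 10687/38277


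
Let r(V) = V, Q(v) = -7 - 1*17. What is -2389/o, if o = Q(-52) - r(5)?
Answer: 2389/29 ≈ 82.379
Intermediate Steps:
Q(v) = -24 (Q(v) = -7 - 17 = -24)
o = -29 (o = -24 - 1*5 = -24 - 5 = -29)
-2389/o = -2389/(-29) = -2389*(-1/29) = 2389/29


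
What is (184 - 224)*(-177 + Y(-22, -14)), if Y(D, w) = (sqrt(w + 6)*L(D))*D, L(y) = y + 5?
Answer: 7080 - 29920*I*sqrt(2) ≈ 7080.0 - 42313.0*I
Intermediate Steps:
L(y) = 5 + y
Y(D, w) = D*sqrt(6 + w)*(5 + D) (Y(D, w) = (sqrt(w + 6)*(5 + D))*D = (sqrt(6 + w)*(5 + D))*D = D*sqrt(6 + w)*(5 + D))
(184 - 224)*(-177 + Y(-22, -14)) = (184 - 224)*(-177 - 22*sqrt(6 - 14)*(5 - 22)) = -40*(-177 - 22*sqrt(-8)*(-17)) = -40*(-177 - 22*2*I*sqrt(2)*(-17)) = -40*(-177 + 748*I*sqrt(2)) = 7080 - 29920*I*sqrt(2)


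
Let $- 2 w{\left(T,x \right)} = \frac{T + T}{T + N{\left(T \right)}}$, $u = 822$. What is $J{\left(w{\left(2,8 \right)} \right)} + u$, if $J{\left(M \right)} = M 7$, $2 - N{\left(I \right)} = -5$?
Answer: $\frac{7384}{9} \approx 820.44$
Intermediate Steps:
$N{\left(I \right)} = 7$ ($N{\left(I \right)} = 2 - -5 = 2 + 5 = 7$)
$w{\left(T,x \right)} = - \frac{T}{7 + T}$ ($w{\left(T,x \right)} = - \frac{\left(T + T\right) \frac{1}{T + 7}}{2} = - \frac{2 T \frac{1}{7 + T}}{2} = - \frac{T}{7 + T}$)
$J{\left(M \right)} = 7 M$
$J{\left(w{\left(2,8 \right)} \right)} + u = 7 \left(\left(-1\right) 2 \frac{1}{7 + 2}\right) + 822 = 7 \left(\left(-1\right) 2 \cdot \frac{1}{9}\right) + 822 = 7 \left(- \frac{2}{9}\right) + 822 = - \frac{14}{9} + 822 = \frac{7384}{9}$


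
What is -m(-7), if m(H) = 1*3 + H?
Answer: 4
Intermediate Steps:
m(H) = 3 + H
-m(-7) = -(3 - 7) = -1*(-4) = 4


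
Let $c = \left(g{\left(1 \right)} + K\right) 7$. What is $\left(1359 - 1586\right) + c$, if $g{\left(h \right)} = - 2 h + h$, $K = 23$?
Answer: $-73$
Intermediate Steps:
$g{\left(h \right)} = - h$
$c = 154$ ($c = \left(\left(-1\right) 1 + 23\right) 7 = \left(-1 + 23\right) 7 = 22 \cdot 7 = 154$)
$\left(1359 - 1586\right) + c = \left(1359 - 1586\right) + 154 = -227 + 154 = -73$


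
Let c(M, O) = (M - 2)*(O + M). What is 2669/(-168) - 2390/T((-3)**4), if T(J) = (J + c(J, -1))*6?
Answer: -5717063/358456 ≈ -15.949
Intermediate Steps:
c(M, O) = (-2 + M)*(M + O)
T(J) = 12 - 12*J + 6*J**2 (T(J) = (J + (J**2 - 2*J - 2*(-1) + J*(-1)))*6 = (J + (J**2 - 2*J + 2 - J))*6 = (J + (2 + J**2 - 3*J))*6 = (2 + J**2 - 2*J)*6 = 12 - 12*J + 6*J**2)
2669/(-168) - 2390/T((-3)**4) = 2669/(-168) - 2390/(12 - 12*(-3)**4 + 6*((-3)**4)**2) = 2669*(-1/168) - 2390/(12 - 12*81 + 6*81**2) = -2669/168 - 2390/(12 - 972 + 6*6561) = -2669/168 - 2390/(12 - 972 + 39366) = -2669/168 - 2390/38406 = -2669/168 - 2390*1/38406 = -2669/168 - 1195/19203 = -5717063/358456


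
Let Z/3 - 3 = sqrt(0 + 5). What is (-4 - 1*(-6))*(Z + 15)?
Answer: 48 + 6*sqrt(5) ≈ 61.416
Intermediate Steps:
Z = 9 + 3*sqrt(5) (Z = 9 + 3*sqrt(0 + 5) = 9 + 3*sqrt(5) ≈ 15.708)
(-4 - 1*(-6))*(Z + 15) = (-4 - 1*(-6))*((9 + 3*sqrt(5)) + 15) = (-4 + 6)*(24 + 3*sqrt(5)) = 2*(24 + 3*sqrt(5)) = 48 + 6*sqrt(5)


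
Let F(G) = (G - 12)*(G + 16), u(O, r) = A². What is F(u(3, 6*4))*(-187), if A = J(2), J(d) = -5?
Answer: -99671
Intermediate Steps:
A = -5
u(O, r) = 25 (u(O, r) = (-5)² = 25)
F(G) = (-12 + G)*(16 + G)
F(u(3, 6*4))*(-187) = (-192 + 25² + 4*25)*(-187) = (-192 + 625 + 100)*(-187) = 533*(-187) = -99671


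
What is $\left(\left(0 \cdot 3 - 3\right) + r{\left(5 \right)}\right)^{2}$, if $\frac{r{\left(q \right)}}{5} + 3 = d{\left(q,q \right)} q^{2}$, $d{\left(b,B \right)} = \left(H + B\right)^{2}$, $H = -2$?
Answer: $1225449$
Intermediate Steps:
$d{\left(b,B \right)} = \left(-2 + B\right)^{2}$
$r{\left(q \right)} = -15 + 5 q^{2} \left(-2 + q\right)^{2}$ ($r{\left(q \right)} = -15 + 5 \left(-2 + q\right)^{2} q^{2} = -15 + 5 q^{2} \left(-2 + q\right)^{2}$)
$\left(\left(0 \cdot 3 - 3\right) + r{\left(5 \right)}\right)^{2} = \left(\left(0 \cdot 3 - 3\right) - \left(15 - 5 \cdot 5^{2} \left(-2 + 5\right)^{2}\right)\right)^{2} = \left(\left(0 - 3\right) - \left(15 - 125 \cdot 3^{2}\right)\right)^{2} = \left(-3 - \left(15 - 1125\right)\right)^{2} = \left(-3 + \left(-15 + 1125\right)\right)^{2} = \left(-3 + 1110\right)^{2} = 1107^{2} = 1225449$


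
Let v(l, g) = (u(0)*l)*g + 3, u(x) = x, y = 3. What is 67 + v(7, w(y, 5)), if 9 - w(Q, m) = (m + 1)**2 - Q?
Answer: 70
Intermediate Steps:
w(Q, m) = 9 + Q - (1 + m)**2 (w(Q, m) = 9 - ((m + 1)**2 - Q) = 9 - ((1 + m)**2 - Q) = 9 + (Q - (1 + m)**2) = 9 + Q - (1 + m)**2)
v(l, g) = 3 (v(l, g) = (0*l)*g + 3 = 0*g + 3 = 0 + 3 = 3)
67 + v(7, w(y, 5)) = 67 + 3 = 70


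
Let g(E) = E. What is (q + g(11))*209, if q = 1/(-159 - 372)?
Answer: 1220560/531 ≈ 2298.6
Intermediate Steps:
q = -1/531 (q = 1/(-531) = -1/531 ≈ -0.0018832)
(q + g(11))*209 = (-1/531 + 11)*209 = (5840/531)*209 = 1220560/531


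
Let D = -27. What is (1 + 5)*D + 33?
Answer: -129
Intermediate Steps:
(1 + 5)*D + 33 = (1 + 5)*(-27) + 33 = 6*(-27) + 33 = -162 + 33 = -129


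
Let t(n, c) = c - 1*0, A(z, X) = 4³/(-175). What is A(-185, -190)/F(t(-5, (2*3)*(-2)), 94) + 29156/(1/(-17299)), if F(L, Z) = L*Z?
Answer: -12445320965692/24675 ≈ -5.0437e+8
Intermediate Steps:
A(z, X) = -64/175 (A(z, X) = 64*(-1/175) = -64/175)
t(n, c) = c (t(n, c) = c + 0 = c)
A(-185, -190)/F(t(-5, (2*3)*(-2)), 94) + 29156/(1/(-17299)) = -64/(175*(((2*3)*(-2))*94)) + 29156/(1/(-17299)) = -64/(175*((6*(-2))*94)) + 29156/(-1/17299) = -64/(175*((-12*94))) + 29156*(-17299) = -64/175/(-1128) - 504369644 = -64/175*(-1/1128) - 504369644 = 8/24675 - 504369644 = -12445320965692/24675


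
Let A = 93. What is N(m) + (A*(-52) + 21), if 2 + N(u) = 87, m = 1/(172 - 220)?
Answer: -4730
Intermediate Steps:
m = -1/48 (m = 1/(-48) = -1/48 ≈ -0.020833)
N(u) = 85 (N(u) = -2 + 87 = 85)
N(m) + (A*(-52) + 21) = 85 + (93*(-52) + 21) = 85 + (-4836 + 21) = 85 - 4815 = -4730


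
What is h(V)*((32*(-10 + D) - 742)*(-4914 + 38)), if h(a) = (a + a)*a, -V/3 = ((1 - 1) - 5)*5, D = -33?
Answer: 116182890000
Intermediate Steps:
V = 75 (V = -3*((1 - 1) - 5)*5 = -3*(0 - 5)*5 = -(-15)*5 = -3*(-25) = 75)
h(a) = 2*a² (h(a) = (2*a)*a = 2*a²)
h(V)*((32*(-10 + D) - 742)*(-4914 + 38)) = (2*75²)*((32*(-10 - 33) - 742)*(-4914 + 38)) = (2*5625)*((32*(-43) - 742)*(-4876)) = 11250*((-1376 - 742)*(-4876)) = 11250*(-2118*(-4876)) = 11250*10327368 = 116182890000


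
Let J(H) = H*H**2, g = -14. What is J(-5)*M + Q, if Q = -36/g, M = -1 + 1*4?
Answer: -2607/7 ≈ -372.43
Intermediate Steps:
J(H) = H**3
M = 3 (M = -1 + 4 = 3)
Q = 18/7 (Q = -36/(-14) = -36*(-1/14) = 18/7 ≈ 2.5714)
J(-5)*M + Q = (-5)**3*3 + 18/7 = -125*3 + 18/7 = -375 + 18/7 = -2607/7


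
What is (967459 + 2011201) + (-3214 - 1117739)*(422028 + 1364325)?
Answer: -2002414775749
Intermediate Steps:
(967459 + 2011201) + (-3214 - 1117739)*(422028 + 1364325) = 2978660 - 1120953*1786353 = 2978660 - 2002417754409 = -2002414775749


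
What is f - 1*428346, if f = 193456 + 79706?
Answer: -155184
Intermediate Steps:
f = 273162
f - 1*428346 = 273162 - 1*428346 = 273162 - 428346 = -155184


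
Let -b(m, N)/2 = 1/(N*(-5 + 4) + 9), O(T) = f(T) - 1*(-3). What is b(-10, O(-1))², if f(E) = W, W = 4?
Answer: 1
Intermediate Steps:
f(E) = 4
O(T) = 7 (O(T) = 4 - 1*(-3) = 4 + 3 = 7)
b(m, N) = -2/(9 - N) (b(m, N) = -2/(N*(-5 + 4) + 9) = -2/(N*(-1) + 9) = -2/(-N + 9) = -2/(9 - N))
b(-10, O(-1))² = (2/(-9 + 7))² = (2/(-2))² = (2*(-½))² = (-1)² = 1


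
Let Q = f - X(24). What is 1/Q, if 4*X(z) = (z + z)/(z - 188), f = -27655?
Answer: -41/1133852 ≈ -3.6160e-5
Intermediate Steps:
X(z) = z/(2*(-188 + z)) (X(z) = ((z + z)/(z - 188))/4 = ((2*z)/(-188 + z))/4 = (2*z/(-188 + z))/4 = z/(2*(-188 + z)))
Q = -1133852/41 (Q = -27655 - 24/(2*(-188 + 24)) = -27655 - 24/(2*(-164)) = -27655 - 24*(-1)/(2*164) = -27655 - 1*(-3/41) = -27655 + 3/41 = -1133852/41 ≈ -27655.)
1/Q = 1/(-1133852/41) = -41/1133852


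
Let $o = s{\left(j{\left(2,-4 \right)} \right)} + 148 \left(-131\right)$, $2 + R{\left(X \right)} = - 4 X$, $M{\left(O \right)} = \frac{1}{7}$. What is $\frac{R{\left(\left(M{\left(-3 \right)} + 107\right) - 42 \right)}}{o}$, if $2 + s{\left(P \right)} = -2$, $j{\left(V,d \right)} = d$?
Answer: $\frac{919}{67872} \approx 0.01354$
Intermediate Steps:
$M{\left(O \right)} = \frac{1}{7}$
$R{\left(X \right)} = -2 - 4 X$
$s{\left(P \right)} = -4$ ($s{\left(P \right)} = -2 - 2 = -4$)
$o = -19392$ ($o = -4 + 148 \left(-131\right) = -4 - 19388 = -19392$)
$\frac{R{\left(\left(M{\left(-3 \right)} + 107\right) - 42 \right)}}{o} = \frac{-2 - 4 \left(\left(\frac{1}{7} + 107\right) - 42\right)}{-19392} = \left(-2 - 4 \left(\frac{750}{7} - 42\right)\right) \left(- \frac{1}{19392}\right) = \left(-2 - \frac{1824}{7}\right) \left(- \frac{1}{19392}\right) = \left(- \frac{1838}{7}\right) \left(- \frac{1}{19392}\right) = \frac{919}{67872}$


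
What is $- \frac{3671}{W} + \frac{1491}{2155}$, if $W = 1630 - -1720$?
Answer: $- \frac{583231}{1443850} \approx -0.40394$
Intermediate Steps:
$W = 3350$ ($W = 1630 + 1720 = 3350$)
$- \frac{3671}{W} + \frac{1491}{2155} = - \frac{3671}{3350} + \frac{1491}{2155} = - \frac{583231}{1443850}$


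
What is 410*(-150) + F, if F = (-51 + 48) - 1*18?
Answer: -61521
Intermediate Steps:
F = -21 (F = -3 - 18 = -21)
410*(-150) + F = 410*(-150) - 21 = -61500 - 21 = -61521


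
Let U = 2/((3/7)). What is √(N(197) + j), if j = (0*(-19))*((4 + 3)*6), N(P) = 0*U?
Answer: 0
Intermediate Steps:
U = 14/3 (U = 2/((3*(⅐))) = 2/(3/7) = 2*(7/3) = 14/3 ≈ 4.6667)
N(P) = 0 (N(P) = 0*(14/3) = 0)
j = 0 (j = 0*(7*6) = 0*42 = 0)
√(N(197) + j) = √(0 + 0) = √0 = 0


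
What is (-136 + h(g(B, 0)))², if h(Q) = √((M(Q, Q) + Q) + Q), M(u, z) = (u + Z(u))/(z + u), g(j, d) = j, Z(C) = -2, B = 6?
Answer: (408 - √111)²/9 ≈ 17553.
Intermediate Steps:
M(u, z) = (-2 + u)/(u + z) (M(u, z) = (u - 2)/(z + u) = (-2 + u)/(u + z))
h(Q) = √(2*Q + (-2 + Q)/(2*Q)) (h(Q) = √(((-2 + Q)/(Q + Q) + Q) + Q) = √(((-2 + Q)/((2*Q)) + Q) + Q) = √(((1/(2*Q))*(-2 + Q) + Q) + Q) = √(((-2 + Q)/(2*Q) + Q) + Q) = √((Q + (-2 + Q)/(2*Q)) + Q) = √(2*Q + (-2 + Q)/(2*Q)))
(-136 + h(g(B, 0)))² = (-136 + √(2 - 4/6 + 8*6)/2)² = (-136 + √(2 - 4*⅙ + 48)/2)² = (-136 + √(2 - ⅔ + 48)/2)² = (-136 + √(148/3)/2)² = (-136 + (2*√111/3)/2)² = (-136 + √111/3)²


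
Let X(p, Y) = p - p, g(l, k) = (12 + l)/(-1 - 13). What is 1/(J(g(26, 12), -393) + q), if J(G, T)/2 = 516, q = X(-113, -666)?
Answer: 1/1032 ≈ 0.00096899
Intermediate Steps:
g(l, k) = -6/7 - l/14 (g(l, k) = (12 + l)/(-14) = (12 + l)*(-1/14) = -6/7 - l/14)
X(p, Y) = 0
q = 0
J(G, T) = 1032 (J(G, T) = 2*516 = 1032)
1/(J(g(26, 12), -393) + q) = 1/(1032 + 0) = 1/1032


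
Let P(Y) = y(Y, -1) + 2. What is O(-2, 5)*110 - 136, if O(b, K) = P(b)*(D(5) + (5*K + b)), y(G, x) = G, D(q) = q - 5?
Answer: -136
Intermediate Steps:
D(q) = -5 + q
P(Y) = 2 + Y (P(Y) = Y + 2 = 2 + Y)
O(b, K) = (2 + b)*(b + 5*K) (O(b, K) = (2 + b)*((-5 + 5) + (5*K + b)) = (2 + b)*(0 + (b + 5*K)) = (2 + b)*(b + 5*K))
O(-2, 5)*110 - 136 = ((2 - 2)*(-2 + 5*5))*110 - 136 = (0*(-2 + 25))*110 - 136 = (0*23)*110 - 136 = 0*110 - 136 = 0 - 136 = -136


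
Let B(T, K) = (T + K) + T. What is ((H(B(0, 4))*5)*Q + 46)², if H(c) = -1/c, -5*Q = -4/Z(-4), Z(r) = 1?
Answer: 2025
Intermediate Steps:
Q = ⅘ (Q = -(-4)/(5*1) = -(-4)/5 = -⅕*(-4) = ⅘ ≈ 0.80000)
B(T, K) = K + 2*T (B(T, K) = (K + T) + T = K + 2*T)
((H(B(0, 4))*5)*Q + 46)² = ((-1/(4 + 2*0)*5)*(⅘) + 46)² = ((-1/(4 + 0)*5)*(⅘) + 46)² = ((-1/4*5)*(⅘) + 46)² = ((-1*¼*5)*(⅘) + 46)² = (-¼*5*(⅘) + 46)² = (-5/4*⅘ + 46)² = (-1 + 46)² = 45² = 2025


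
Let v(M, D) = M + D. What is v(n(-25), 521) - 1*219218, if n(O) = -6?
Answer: -218703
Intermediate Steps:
v(M, D) = D + M
v(n(-25), 521) - 1*219218 = (521 - 6) - 1*219218 = 515 - 219218 = -218703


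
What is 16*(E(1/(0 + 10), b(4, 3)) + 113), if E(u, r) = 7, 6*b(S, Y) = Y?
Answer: 1920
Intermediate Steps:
b(S, Y) = Y/6
16*(E(1/(0 + 10), b(4, 3)) + 113) = 16*(7 + 113) = 16*120 = 1920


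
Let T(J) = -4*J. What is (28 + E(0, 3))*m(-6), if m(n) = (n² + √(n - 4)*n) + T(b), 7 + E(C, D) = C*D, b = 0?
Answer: 756 - 126*I*√10 ≈ 756.0 - 398.45*I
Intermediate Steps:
E(C, D) = -7 + C*D
m(n) = n² + n*√(-4 + n) (m(n) = (n² + √(n - 4)*n) - 4*0 = (n² + √(-4 + n)*n) + 0 = (n² + n*√(-4 + n)) + 0 = n² + n*√(-4 + n))
(28 + E(0, 3))*m(-6) = (28 + (-7 + 0*3))*(-6*(-6 + √(-4 - 6))) = (28 + (-7 + 0))*(-6*(-6 + √(-10))) = (28 - 7)*(-6*(-6 + I*√10)) = 21*(36 - 6*I*√10) = 756 - 126*I*√10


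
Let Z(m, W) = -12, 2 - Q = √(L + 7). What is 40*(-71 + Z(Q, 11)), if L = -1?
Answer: -3320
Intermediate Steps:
Q = 2 - √6 (Q = 2 - √(-1 + 7) = 2 - √6 ≈ -0.44949)
40*(-71 + Z(Q, 11)) = 40*(-71 - 12) = 40*(-83) = -3320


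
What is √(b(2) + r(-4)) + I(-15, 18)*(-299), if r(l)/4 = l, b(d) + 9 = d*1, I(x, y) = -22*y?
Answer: 118404 + I*√23 ≈ 1.184e+5 + 4.7958*I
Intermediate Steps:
b(d) = -9 + d (b(d) = -9 + d*1 = -9 + d)
r(l) = 4*l
√(b(2) + r(-4)) + I(-15, 18)*(-299) = √((-9 + 2) + 4*(-4)) - 22*18*(-299) = √(-7 - 16) - 396*(-299) = √(-23) + 118404 = I*√23 + 118404 = 118404 + I*√23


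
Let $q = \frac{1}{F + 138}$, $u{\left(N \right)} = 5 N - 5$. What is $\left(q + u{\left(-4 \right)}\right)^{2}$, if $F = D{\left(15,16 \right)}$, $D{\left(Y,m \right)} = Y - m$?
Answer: $\frac{11723776}{18769} \approx 624.63$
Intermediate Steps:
$F = -1$ ($F = 15 - 16 = -1$)
$u{\left(N \right)} = -5 + 5 N$
$q = \frac{1}{137}$ ($q = \frac{1}{-1 + 138} = \frac{1}{137} \approx 0.0072993$)
$\left(q + u{\left(-4 \right)}\right)^{2} = \left(\frac{1}{137} + \left(-5 + 5 \left(-4\right)\right)\right)^{2} = \left(\frac{1}{137} - 25\right)^{2} = \left(- \frac{3424}{137}\right)^{2} = \frac{11723776}{18769}$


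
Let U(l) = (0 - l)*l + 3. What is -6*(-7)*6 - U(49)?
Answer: 2650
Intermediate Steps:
U(l) = 3 - l² (U(l) = (-l)*l + 3 = -l² + 3 = 3 - l²)
-6*(-7)*6 - U(49) = -6*(-7)*6 - (3 - 1*49²) = 42*6 - (3 - 1*2401) = 252 - (3 - 2401) = 252 - 1*(-2398) = 252 + 2398 = 2650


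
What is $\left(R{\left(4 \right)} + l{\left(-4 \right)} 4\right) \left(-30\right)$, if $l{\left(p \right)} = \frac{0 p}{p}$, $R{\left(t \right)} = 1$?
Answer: $-30$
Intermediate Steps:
$l{\left(p \right)} = 0$ ($l{\left(p \right)} = \frac{0}{p} = 0$)
$\left(R{\left(4 \right)} + l{\left(-4 \right)} 4\right) \left(-30\right) = \left(1 + 0 \cdot 4\right) \left(-30\right) = \left(1 + 0\right) \left(-30\right) = 1 \left(-30\right) = -30$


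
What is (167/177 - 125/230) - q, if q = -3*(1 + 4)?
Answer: 125387/8142 ≈ 15.400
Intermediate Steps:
q = -15 (q = -3*5 = -15)
(167/177 - 125/230) - q = (167/177 - 125/230) - 1*(-15) = (167*(1/177) - 125*1/230) + 15 = (167/177 - 25/46) + 15 = 3257/8142 + 15 = 125387/8142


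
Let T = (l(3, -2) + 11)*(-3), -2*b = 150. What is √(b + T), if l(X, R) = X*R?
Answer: 3*I*√10 ≈ 9.4868*I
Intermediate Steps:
l(X, R) = R*X
b = -75 (b = -½*150 = -75)
T = -15 (T = (-2*3 + 11)*(-3) = (-6 + 11)*(-3) = 5*(-3) = -15)
√(b + T) = √(-75 - 15) = √(-90) = 3*I*√10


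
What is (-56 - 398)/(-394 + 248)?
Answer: 227/73 ≈ 3.1096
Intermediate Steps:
(-56 - 398)/(-394 + 248) = -454/(-146) = -454*(-1/146) = 227/73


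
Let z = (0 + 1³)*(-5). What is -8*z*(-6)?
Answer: -240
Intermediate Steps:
z = -5 (z = (0 + 1)*(-5) = 1*(-5) = -5)
-8*z*(-6) = -8*(-5)*(-6) = 40*(-6) = -240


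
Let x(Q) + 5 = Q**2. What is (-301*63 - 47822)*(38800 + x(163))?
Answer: -4365334740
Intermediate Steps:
x(Q) = -5 + Q**2
(-301*63 - 47822)*(38800 + x(163)) = (-301*63 - 47822)*(38800 + (-5 + 163**2)) = (-18963 - 47822)*(38800 + (-5 + 26569)) = -66785*(38800 + 26564) = -66785*65364 = -4365334740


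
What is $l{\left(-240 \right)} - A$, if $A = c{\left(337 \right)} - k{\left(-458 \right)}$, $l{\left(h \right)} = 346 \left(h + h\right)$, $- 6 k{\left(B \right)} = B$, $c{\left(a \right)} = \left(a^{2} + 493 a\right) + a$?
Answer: $- \frac{1338152}{3} \approx -4.4605 \cdot 10^{5}$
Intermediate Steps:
$c{\left(a \right)} = a^{2} + 494 a$
$k{\left(B \right)} = - \frac{B}{6}$
$l{\left(h \right)} = 692 h$ ($l{\left(h \right)} = 346 \cdot 2 h = 692 h$)
$A = \frac{839912}{3}$ ($A = 337 \left(494 + 337\right) - \left(- \frac{1}{6}\right) \left(-458\right) = 337 \cdot 831 - \frac{229}{3} = 280047 - \frac{229}{3} = \frac{839912}{3} \approx 2.7997 \cdot 10^{5}$)
$l{\left(-240 \right)} - A = 692 \left(-240\right) - \frac{839912}{3} = -166080 - \frac{839912}{3} = - \frac{1338152}{3}$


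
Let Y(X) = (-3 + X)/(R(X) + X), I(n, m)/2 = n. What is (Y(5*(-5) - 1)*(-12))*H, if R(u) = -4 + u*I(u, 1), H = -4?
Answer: -696/661 ≈ -1.0529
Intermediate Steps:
I(n, m) = 2*n
R(u) = -4 + 2*u² (R(u) = -4 + u*(2*u) = -4 + 2*u²)
Y(X) = (-3 + X)/(-4 + X + 2*X²) (Y(X) = (-3 + X)/((-4 + 2*X²) + X) = (-3 + X)/(-4 + X + 2*X²))
(Y(5*(-5) - 1)*(-12))*H = (((-3 + (5*(-5) - 1))/(-4 + (5*(-5) - 1) + 2*(5*(-5) - 1)²))*(-12))*(-4) = (((-3 + (-25 - 1))/(-4 + (-25 - 1) + 2*(-25 - 1)²))*(-12))*(-4) = (((-3 - 26)/(-4 - 26 + 2*(-26)²))*(-12))*(-4) = ((-29/(-4 - 26 + 2*676))*(-12))*(-4) = ((-29/(-4 - 26 + 1352))*(-12))*(-4) = ((-29/1322)*(-12))*(-4) = (((1/1322)*(-29))*(-12))*(-4) = -29/1322*(-12)*(-4) = (174/661)*(-4) = -696/661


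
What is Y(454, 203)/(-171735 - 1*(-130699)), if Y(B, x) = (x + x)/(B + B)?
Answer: -203/18630344 ≈ -1.0896e-5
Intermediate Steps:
Y(B, x) = x/B (Y(B, x) = (2*x)/((2*B)) = (2*x)*(1/(2*B)) = x/B)
Y(454, 203)/(-171735 - 1*(-130699)) = (203/454)/(-171735 - 1*(-130699)) = (203*(1/454))/(-171735 + 130699) = (203/454)/(-41036) = (203/454)*(-1/41036) = -203/18630344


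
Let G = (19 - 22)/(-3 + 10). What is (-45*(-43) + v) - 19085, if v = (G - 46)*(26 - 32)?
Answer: -118100/7 ≈ -16871.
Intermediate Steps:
G = -3/7 ≈ -0.42857
v = 1950/7 (v = (-3/7 - 46)*(26 - 32) = -325/7*(-6) = 1950/7 ≈ 278.57)
(-45*(-43) + v) - 19085 = (-45*(-43) + 1950/7) - 19085 = (1935 + 1950/7) - 19085 = 15495/7 - 19085 = -118100/7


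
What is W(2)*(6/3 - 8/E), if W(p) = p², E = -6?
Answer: 40/3 ≈ 13.333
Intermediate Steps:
W(2)*(6/3 - 8/E) = 2²*(6/3 - 8/(-6)) = 4*(6*(⅓) - 8*(-⅙)) = 4*(2 + 4/3) = 4*(10/3) = 40/3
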